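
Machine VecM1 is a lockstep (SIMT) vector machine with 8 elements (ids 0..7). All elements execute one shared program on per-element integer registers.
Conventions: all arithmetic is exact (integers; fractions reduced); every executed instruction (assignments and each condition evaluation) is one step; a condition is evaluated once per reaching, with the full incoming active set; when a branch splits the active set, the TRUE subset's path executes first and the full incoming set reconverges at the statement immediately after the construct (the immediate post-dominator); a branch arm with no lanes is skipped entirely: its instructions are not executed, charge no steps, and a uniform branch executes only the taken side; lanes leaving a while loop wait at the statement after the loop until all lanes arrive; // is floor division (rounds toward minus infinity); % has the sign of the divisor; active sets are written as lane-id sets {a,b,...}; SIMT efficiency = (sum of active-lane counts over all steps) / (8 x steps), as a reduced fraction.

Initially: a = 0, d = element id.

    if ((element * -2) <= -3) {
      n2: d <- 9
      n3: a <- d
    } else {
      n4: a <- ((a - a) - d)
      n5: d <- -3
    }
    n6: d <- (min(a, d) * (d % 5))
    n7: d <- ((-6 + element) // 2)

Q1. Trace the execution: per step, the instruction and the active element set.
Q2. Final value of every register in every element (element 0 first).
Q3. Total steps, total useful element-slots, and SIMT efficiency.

step 0: eval ((element * -2) <= -3)  {0,1,2,3,4,5,6,7}
step 1: d <- 9                       {2,3,4,5,6,7}
step 2: a <- d                       {2,3,4,5,6,7}
step 3: a <- ((a - a) - d)           {0,1}
step 4: d <- -3                      {0,1}
step 5: d <- (min(a, d) * (d % 5))   {0,1,2,3,4,5,6,7}
step 6: d <- ((-6 + element) // 2)   {0,1,2,3,4,5,6,7}

Answer: 7 steps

a: 0,-1,9,9,9,9,9,9
d: -3,-3,-2,-2,-1,-1,0,0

steps = 7; useful = 40; efficiency = 40/56 = 5/7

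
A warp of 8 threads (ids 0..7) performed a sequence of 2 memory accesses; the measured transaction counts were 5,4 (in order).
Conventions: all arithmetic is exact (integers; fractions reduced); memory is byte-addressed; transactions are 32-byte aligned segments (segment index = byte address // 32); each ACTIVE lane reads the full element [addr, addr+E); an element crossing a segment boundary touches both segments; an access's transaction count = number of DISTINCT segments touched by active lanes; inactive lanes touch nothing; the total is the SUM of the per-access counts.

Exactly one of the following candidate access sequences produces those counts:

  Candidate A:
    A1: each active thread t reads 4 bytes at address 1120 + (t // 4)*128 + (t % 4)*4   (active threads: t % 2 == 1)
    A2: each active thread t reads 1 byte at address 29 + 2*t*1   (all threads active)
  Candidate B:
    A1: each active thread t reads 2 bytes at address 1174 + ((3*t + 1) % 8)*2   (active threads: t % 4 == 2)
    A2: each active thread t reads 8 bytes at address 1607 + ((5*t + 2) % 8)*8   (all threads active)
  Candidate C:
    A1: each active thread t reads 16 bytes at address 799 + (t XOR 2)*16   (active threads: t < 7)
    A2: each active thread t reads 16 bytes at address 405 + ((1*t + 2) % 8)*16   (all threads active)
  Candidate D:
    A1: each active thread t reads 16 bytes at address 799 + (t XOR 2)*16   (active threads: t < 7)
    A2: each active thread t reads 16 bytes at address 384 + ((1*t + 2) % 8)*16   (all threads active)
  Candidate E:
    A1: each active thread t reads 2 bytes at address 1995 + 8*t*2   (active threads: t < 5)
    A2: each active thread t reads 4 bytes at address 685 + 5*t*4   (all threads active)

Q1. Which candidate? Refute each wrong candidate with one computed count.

A: A1 gives 2 transactions, not 5
B: A1 gives 2 transactions, not 5
C: A2 gives 5 transactions, not 4
E: A1 gives 3 transactions, not 5
D: all counts match (5,4)

Answer: D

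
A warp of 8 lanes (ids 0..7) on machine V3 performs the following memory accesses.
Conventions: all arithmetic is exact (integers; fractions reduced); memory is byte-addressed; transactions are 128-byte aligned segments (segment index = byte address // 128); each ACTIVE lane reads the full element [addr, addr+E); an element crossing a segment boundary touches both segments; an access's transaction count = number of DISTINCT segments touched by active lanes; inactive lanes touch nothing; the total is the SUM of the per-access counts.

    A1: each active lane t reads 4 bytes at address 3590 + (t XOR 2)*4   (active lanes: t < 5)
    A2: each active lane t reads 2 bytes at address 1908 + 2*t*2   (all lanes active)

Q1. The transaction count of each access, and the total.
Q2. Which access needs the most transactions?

A1: 1 transaction
A2: 2 transactions

Answer: 1,2; total 3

Answer: A2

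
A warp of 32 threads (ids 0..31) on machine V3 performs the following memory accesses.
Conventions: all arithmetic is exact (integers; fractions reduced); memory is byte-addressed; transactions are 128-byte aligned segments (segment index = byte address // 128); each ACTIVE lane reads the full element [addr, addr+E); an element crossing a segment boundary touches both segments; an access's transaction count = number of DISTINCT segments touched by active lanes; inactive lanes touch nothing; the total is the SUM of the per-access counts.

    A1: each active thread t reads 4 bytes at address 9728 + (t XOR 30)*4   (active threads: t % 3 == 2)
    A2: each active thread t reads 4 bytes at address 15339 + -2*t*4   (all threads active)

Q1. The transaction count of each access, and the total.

A1: 1 transaction
A2: 3 transactions

Answer: 1,3; total 4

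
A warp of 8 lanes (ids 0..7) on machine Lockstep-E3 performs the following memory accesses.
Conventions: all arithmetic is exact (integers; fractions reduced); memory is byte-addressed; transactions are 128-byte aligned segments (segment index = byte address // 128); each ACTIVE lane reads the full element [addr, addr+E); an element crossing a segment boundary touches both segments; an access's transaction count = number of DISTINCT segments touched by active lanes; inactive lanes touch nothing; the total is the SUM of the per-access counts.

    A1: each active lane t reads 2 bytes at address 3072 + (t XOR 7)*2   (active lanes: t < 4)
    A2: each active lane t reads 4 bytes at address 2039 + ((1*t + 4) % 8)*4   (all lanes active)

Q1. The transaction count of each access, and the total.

A1: 1 transaction
A2: 2 transactions

Answer: 1,2; total 3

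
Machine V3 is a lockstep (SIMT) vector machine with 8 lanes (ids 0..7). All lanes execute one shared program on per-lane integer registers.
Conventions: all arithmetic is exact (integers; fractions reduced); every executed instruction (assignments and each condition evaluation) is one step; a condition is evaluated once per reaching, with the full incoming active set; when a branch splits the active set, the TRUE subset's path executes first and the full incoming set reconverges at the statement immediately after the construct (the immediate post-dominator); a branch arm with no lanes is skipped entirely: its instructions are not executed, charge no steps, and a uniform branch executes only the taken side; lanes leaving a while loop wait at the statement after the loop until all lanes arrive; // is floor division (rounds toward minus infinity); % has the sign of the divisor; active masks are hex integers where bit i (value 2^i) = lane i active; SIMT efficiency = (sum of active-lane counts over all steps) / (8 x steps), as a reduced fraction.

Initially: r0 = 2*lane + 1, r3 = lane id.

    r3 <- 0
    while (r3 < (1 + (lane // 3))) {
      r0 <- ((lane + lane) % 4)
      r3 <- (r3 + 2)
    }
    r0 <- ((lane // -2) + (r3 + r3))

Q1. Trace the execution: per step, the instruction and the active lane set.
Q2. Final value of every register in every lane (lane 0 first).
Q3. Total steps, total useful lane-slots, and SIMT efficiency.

step 0: r3 <- 0                      0xff
step 1: eval (r3 < (1 + (lane // 3))) 0xff
step 2: r0 <- ((lane + lane) % 4)    0xff
step 3: r3 <- (r3 + 2)               0xff
step 4: eval (r3 < (1 + (lane // 3))) 0xff
step 5: r0 <- ((lane + lane) % 4)    0xc0
step 6: r3 <- (r3 + 2)               0xc0
step 7: eval (r3 < (1 + (lane // 3))) 0xc0
step 8: r0 <- ((lane // -2) + (r3 + r3)) 0xff

Answer: 9 steps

r0: 4,3,3,2,2,1,5,4
r3: 2,2,2,2,2,2,4,4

steps = 9; useful = 54; efficiency = 54/72 = 3/4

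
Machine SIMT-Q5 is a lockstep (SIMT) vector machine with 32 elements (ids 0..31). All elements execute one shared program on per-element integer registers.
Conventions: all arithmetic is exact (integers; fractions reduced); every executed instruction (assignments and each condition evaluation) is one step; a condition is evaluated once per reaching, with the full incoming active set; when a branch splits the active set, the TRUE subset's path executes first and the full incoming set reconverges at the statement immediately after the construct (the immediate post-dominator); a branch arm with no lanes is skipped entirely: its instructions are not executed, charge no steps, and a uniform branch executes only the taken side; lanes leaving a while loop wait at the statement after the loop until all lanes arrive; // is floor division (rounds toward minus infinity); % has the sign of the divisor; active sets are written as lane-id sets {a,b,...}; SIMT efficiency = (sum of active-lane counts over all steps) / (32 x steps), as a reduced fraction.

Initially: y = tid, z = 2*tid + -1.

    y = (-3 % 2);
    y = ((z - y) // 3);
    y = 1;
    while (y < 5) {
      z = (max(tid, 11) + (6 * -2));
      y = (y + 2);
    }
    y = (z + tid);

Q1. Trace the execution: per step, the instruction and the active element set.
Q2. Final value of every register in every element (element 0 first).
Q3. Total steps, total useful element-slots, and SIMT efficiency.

step 0: y <- (-3 % 2)                {0,1,2,3,4,5,6,7,8,9,10,11,12,13,14,15,16,17,18,19,20,21,22,23,24,25,26,27,28,29,30,31}
step 1: y <- ((z - y) // 3)          {0,1,2,3,4,5,6,7,8,9,10,11,12,13,14,15,16,17,18,19,20,21,22,23,24,25,26,27,28,29,30,31}
step 2: y <- 1                       {0,1,2,3,4,5,6,7,8,9,10,11,12,13,14,15,16,17,18,19,20,21,22,23,24,25,26,27,28,29,30,31}
step 3: eval (y < 5)                 {0,1,2,3,4,5,6,7,8,9,10,11,12,13,14,15,16,17,18,19,20,21,22,23,24,25,26,27,28,29,30,31}
step 4: z <- (max(tid, 11) + (6 * -2)) {0,1,2,3,4,5,6,7,8,9,10,11,12,13,14,15,16,17,18,19,20,21,22,23,24,25,26,27,28,29,30,31}
step 5: y <- (y + 2)                 {0,1,2,3,4,5,6,7,8,9,10,11,12,13,14,15,16,17,18,19,20,21,22,23,24,25,26,27,28,29,30,31}
step 6: eval (y < 5)                 {0,1,2,3,4,5,6,7,8,9,10,11,12,13,14,15,16,17,18,19,20,21,22,23,24,25,26,27,28,29,30,31}
step 7: z <- (max(tid, 11) + (6 * -2)) {0,1,2,3,4,5,6,7,8,9,10,11,12,13,14,15,16,17,18,19,20,21,22,23,24,25,26,27,28,29,30,31}
step 8: y <- (y + 2)                 {0,1,2,3,4,5,6,7,8,9,10,11,12,13,14,15,16,17,18,19,20,21,22,23,24,25,26,27,28,29,30,31}
step 9: eval (y < 5)                 {0,1,2,3,4,5,6,7,8,9,10,11,12,13,14,15,16,17,18,19,20,21,22,23,24,25,26,27,28,29,30,31}
step 10: y <- (z + tid)               {0,1,2,3,4,5,6,7,8,9,10,11,12,13,14,15,16,17,18,19,20,21,22,23,24,25,26,27,28,29,30,31}

Answer: 11 steps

y: -1,0,1,2,3,4,5,6,7,8,9,10,12,14,16,18,20,22,24,26,28,30,32,34,36,38,40,42,44,46,48,50
z: -1,-1,-1,-1,-1,-1,-1,-1,-1,-1,-1,-1,0,1,2,3,4,5,6,7,8,9,10,11,12,13,14,15,16,17,18,19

steps = 11; useful = 352; efficiency = 352/352 = 1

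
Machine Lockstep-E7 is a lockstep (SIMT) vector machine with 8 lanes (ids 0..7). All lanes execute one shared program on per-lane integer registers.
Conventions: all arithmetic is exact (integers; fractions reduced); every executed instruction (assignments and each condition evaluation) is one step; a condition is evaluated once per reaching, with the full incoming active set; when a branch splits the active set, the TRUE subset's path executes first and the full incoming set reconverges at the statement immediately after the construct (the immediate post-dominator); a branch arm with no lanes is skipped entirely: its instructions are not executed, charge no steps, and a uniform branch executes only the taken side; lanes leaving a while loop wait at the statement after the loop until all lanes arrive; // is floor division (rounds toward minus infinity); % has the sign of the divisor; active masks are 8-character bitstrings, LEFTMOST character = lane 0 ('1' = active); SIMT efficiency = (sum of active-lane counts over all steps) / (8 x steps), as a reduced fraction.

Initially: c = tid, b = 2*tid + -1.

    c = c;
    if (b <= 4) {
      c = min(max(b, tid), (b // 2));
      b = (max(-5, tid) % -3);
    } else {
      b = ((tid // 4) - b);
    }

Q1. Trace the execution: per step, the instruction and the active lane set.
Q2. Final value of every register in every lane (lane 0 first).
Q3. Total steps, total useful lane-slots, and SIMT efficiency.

step 0: c <- c                       11111111
step 1: eval (b <= 4)                11111111
step 2: c <- min(max(b, tid), (b // 2)) 11100000
step 3: b <- (max(-5, tid) % -3)     11100000
step 4: b <- ((tid // 4) - b)        00011111

Answer: 5 steps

c: -1,0,1,3,4,5,6,7
b: 0,-2,-1,-5,-6,-8,-10,-12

steps = 5; useful = 27; efficiency = 27/40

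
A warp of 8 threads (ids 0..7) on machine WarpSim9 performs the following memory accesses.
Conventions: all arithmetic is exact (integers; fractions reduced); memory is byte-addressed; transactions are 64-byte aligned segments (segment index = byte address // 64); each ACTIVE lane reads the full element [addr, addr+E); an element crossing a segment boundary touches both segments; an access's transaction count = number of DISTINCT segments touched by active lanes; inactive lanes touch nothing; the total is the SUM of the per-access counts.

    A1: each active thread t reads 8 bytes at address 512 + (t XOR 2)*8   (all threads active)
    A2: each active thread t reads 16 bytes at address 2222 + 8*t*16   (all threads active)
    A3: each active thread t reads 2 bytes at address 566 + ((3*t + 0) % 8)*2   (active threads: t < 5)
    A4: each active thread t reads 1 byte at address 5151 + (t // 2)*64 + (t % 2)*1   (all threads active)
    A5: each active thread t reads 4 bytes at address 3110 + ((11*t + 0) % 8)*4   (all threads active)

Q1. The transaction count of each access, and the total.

A1: 1 transaction
A2: 8 transactions
A3: 2 transactions
A4: 4 transactions
A5: 2 transactions

Answer: 1,8,2,4,2; total 17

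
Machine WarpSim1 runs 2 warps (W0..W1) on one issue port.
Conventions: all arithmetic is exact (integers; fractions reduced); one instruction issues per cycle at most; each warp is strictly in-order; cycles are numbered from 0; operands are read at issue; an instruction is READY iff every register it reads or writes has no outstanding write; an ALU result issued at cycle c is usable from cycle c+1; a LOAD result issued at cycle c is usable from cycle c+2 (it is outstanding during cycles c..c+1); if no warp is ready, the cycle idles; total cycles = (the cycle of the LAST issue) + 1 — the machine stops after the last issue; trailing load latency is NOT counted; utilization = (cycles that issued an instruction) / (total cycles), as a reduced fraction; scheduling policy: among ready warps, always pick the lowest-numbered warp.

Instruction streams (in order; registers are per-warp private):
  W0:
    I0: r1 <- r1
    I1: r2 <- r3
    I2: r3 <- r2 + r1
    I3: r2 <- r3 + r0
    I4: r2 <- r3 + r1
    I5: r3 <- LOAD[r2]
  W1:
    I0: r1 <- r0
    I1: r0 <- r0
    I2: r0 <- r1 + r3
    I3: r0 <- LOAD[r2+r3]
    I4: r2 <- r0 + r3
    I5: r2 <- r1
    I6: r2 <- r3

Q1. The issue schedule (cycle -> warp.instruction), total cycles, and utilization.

cycle 0: W0.I0
cycle 1: W0.I1
cycle 2: W0.I2
cycle 3: W0.I3
cycle 4: W0.I4
cycle 5: W0.I5
cycle 6: W1.I0
cycle 7: W1.I1
cycle 8: W1.I2
cycle 9: W1.I3
cycle 10: idle
cycle 11: W1.I4
cycle 12: W1.I5
cycle 13: W1.I6

Answer: 14 cycles, utilization 13/14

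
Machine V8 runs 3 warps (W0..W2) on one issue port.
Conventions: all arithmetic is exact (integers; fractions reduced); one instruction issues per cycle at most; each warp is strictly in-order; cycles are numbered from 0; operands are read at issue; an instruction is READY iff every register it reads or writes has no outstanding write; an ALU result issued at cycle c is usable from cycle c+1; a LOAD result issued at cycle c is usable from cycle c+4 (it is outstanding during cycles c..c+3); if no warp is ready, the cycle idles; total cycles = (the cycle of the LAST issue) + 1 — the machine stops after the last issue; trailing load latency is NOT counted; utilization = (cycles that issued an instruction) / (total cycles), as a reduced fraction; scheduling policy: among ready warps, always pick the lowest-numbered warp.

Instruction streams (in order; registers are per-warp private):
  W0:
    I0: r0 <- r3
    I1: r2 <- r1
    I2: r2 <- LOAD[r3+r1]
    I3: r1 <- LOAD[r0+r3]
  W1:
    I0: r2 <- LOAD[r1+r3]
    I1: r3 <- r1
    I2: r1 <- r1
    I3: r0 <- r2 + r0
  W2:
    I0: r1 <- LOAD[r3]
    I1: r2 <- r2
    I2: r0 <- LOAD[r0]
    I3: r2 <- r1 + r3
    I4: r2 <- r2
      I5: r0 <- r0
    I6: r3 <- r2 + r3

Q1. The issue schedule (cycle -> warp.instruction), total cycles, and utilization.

cycle 0: W0.I0
cycle 1: W0.I1
cycle 2: W0.I2
cycle 3: W0.I3
cycle 4: W1.I0
cycle 5: W1.I1
cycle 6: W1.I2
cycle 7: W2.I0
cycle 8: W1.I3
cycle 9: W2.I1
cycle 10: W2.I2
cycle 11: W2.I3
cycle 12: W2.I4
cycle 13: idle
cycle 14: W2.I5
cycle 15: W2.I6

Answer: 16 cycles, utilization 15/16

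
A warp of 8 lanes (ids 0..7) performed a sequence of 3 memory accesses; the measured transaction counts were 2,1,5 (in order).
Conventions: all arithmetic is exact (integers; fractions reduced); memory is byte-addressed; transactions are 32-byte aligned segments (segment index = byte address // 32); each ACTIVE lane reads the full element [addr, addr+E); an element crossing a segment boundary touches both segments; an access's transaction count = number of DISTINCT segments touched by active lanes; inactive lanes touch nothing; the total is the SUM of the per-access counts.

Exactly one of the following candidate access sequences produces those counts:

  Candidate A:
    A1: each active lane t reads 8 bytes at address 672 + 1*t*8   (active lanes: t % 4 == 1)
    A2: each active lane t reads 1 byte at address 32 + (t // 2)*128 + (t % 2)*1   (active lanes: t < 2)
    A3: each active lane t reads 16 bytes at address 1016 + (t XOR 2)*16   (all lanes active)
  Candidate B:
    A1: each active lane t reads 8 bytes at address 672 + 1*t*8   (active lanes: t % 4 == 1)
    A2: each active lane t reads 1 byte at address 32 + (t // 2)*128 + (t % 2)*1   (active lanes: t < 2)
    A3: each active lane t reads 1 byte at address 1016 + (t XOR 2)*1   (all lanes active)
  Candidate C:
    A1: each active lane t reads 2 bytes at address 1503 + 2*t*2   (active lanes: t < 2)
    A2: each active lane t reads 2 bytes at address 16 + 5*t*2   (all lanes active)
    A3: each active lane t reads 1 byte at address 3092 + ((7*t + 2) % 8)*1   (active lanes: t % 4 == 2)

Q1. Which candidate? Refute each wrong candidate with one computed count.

B: A3 gives 1 transaction, not 5
C: A2 gives 3 transactions, not 1
A: all counts match (2,1,5)

Answer: A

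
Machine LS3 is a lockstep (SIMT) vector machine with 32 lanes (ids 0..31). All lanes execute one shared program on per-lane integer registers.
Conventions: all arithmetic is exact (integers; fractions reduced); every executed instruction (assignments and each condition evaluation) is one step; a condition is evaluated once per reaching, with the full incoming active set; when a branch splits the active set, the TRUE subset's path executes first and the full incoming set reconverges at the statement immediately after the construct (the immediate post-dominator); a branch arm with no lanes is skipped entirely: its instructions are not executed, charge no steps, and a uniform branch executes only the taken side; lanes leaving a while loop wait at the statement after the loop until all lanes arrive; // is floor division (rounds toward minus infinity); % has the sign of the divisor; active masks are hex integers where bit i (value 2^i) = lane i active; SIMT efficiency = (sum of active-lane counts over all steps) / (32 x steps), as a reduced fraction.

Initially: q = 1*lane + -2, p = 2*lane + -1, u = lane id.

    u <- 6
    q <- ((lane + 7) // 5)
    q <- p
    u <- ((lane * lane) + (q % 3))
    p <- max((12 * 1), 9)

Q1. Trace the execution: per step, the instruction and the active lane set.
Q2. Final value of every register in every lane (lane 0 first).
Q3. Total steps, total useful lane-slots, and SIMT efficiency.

step 0: u <- 6                       0xffffffff
step 1: q <- ((lane + 7) // 5)       0xffffffff
step 2: q <- p                       0xffffffff
step 3: u <- ((lane * lane) + (q % 3)) 0xffffffff
step 4: p <- max((12 * 1), 9)        0xffffffff

Answer: 5 steps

q: -1,1,3,5,7,9,11,13,15,17,19,21,23,25,27,29,31,33,35,37,39,41,43,45,47,49,51,53,55,57,59,61
p: 12,12,12,12,12,12,12,12,12,12,12,12,12,12,12,12,12,12,12,12,12,12,12,12,12,12,12,12,12,12,12,12
u: 2,2,4,11,17,25,38,50,64,83,101,121,146,170,196,227,257,289,326,362,400,443,485,529,578,626,676,731,785,841,902,962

steps = 5; useful = 160; efficiency = 160/160 = 1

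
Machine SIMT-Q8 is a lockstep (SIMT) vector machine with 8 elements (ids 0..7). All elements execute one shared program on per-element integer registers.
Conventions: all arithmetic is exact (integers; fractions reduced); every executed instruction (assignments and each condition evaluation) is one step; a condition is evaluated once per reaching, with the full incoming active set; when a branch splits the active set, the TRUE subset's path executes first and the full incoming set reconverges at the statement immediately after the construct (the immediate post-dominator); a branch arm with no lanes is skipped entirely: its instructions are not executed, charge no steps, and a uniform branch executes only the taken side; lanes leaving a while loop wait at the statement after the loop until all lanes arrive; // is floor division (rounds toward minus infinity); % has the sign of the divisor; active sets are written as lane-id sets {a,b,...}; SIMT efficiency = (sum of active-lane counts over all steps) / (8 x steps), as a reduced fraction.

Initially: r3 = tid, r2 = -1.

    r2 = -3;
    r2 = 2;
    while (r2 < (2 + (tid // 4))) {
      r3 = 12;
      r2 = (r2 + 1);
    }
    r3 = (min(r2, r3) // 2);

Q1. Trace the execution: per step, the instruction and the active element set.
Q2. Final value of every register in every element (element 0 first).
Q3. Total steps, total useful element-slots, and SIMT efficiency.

step 0: r2 <- -3                     {0,1,2,3,4,5,6,7}
step 1: r2 <- 2                      {0,1,2,3,4,5,6,7}
step 2: eval (r2 < (2 + (tid // 4))) {0,1,2,3,4,5,6,7}
step 3: r3 <- 12                     {4,5,6,7}
step 4: r2 <- (r2 + 1)               {4,5,6,7}
step 5: eval (r2 < (2 + (tid // 4))) {4,5,6,7}
step 6: r3 <- (min(r2, r3) // 2)     {0,1,2,3,4,5,6,7}

Answer: 7 steps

r3: 0,0,1,1,1,1,1,1
r2: 2,2,2,2,3,3,3,3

steps = 7; useful = 44; efficiency = 44/56 = 11/14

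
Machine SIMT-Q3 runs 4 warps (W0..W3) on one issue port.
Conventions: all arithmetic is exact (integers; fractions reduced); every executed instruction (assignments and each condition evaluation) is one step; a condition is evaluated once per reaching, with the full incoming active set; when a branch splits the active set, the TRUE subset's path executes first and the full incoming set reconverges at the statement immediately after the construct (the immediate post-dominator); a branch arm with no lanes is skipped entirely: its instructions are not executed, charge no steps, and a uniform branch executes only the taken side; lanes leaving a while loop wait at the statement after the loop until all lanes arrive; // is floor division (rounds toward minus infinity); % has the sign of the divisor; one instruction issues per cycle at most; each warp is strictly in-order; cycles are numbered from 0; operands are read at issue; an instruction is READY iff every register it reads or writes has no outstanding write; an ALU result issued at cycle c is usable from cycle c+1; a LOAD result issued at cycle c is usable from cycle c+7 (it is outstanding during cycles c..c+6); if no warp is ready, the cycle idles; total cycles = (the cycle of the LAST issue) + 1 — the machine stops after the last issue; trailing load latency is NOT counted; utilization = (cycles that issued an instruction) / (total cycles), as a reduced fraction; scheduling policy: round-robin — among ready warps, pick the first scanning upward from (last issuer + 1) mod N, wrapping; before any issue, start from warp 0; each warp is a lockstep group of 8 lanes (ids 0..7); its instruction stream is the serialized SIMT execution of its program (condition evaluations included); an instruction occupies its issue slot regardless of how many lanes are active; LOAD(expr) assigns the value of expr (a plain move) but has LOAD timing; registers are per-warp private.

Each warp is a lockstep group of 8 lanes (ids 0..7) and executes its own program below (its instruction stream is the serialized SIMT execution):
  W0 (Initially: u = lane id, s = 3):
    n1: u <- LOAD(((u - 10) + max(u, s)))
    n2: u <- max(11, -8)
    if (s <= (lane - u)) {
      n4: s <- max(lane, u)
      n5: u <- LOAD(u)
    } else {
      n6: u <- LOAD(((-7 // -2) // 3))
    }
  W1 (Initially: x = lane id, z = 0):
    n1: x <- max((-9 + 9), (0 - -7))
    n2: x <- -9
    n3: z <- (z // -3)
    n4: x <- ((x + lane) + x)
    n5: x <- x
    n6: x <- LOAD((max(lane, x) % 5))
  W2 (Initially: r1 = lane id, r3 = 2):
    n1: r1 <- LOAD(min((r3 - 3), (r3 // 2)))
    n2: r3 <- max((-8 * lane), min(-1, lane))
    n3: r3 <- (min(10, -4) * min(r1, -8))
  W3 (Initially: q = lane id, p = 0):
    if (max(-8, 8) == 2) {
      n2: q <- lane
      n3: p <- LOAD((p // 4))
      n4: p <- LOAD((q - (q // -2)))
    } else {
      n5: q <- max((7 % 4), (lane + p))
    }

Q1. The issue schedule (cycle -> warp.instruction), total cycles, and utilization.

cycle 0: W0.I0
cycle 1: W1.I0
cycle 2: W2.I0
cycle 3: W3.I0
cycle 4: W1.I1
cycle 5: W2.I1
cycle 6: W3.I1
cycle 7: W0.I1
cycle 8: W1.I2
cycle 9: W2.I2
cycle 10: W0.I2
cycle 11: W1.I3
cycle 12: W0.I3
cycle 13: W1.I4
cycle 14: W1.I5

Answer: 15 cycles, utilization 1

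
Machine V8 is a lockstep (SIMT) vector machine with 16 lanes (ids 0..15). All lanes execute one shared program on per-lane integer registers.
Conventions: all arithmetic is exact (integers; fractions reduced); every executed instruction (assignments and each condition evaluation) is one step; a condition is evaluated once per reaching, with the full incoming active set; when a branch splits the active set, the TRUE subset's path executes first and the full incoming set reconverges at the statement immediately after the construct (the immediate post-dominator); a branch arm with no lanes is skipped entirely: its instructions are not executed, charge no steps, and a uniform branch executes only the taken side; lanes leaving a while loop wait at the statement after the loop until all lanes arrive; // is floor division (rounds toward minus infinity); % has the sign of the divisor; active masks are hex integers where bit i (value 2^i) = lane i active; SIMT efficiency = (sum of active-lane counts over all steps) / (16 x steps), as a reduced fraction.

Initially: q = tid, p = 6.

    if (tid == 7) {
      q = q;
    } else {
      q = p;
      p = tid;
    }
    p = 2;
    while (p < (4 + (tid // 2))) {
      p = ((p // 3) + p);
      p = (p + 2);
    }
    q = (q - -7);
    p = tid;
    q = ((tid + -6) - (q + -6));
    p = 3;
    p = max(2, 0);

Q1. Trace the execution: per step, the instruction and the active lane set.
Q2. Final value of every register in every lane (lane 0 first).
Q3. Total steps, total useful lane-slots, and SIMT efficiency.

step 0: eval (tid == 7)              0xffff
step 1: q <- q                       0x0080
step 2: q <- p                       0xff7f
step 3: p <- tid                     0xff7f
step 4: p <- 2                       0xffff
step 5: eval (p < (4 + (tid // 2)))  0xffff
step 6: p <- ((p // 3) + p)          0xffff
step 7: p <- (p + 2)                 0xffff
step 8: eval (p < (4 + (tid // 2)))  0xffff
step 9: p <- ((p // 3) + p)          0xfffc
step 10: p <- (p + 2)                 0xfffc
step 11: eval (p < (4 + (tid // 2)))  0xfffc
step 12: p <- ((p // 3) + p)          0xff00
step 13: p <- (p + 2)                 0xff00
step 14: eval (p < (4 + (tid // 2)))  0xff00
step 15: q <- (q - -7)                0xffff
step 16: p <- tid                     0xffff
step 17: q <- ((tid + -6) - (q + -6)) 0xffff
step 18: p <- 3                       0xffff
step 19: p <- max(2, 0)               0xffff

Answer: 20 steps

q: -13,-12,-11,-10,-9,-8,-7,-7,-5,-4,-3,-2,-1,0,1,2
p: 2,2,2,2,2,2,2,2,2,2,2,2,2,2,2,2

steps = 20; useful = 273; efficiency = 273/320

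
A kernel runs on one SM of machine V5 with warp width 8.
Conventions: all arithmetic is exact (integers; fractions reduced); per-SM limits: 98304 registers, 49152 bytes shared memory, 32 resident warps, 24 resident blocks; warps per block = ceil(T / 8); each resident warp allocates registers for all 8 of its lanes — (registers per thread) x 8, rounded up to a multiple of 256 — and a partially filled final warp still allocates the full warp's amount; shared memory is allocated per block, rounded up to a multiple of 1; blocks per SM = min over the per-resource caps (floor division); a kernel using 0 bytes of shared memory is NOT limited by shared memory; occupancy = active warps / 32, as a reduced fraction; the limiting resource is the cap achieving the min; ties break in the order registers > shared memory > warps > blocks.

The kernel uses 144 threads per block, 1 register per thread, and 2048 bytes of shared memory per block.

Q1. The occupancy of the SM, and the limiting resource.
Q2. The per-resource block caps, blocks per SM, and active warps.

Answer: occupancy 9/16, limited by warps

registers: 21 blocks
shared memory: 24 blocks
warps: 1 block
blocks: 24 blocks

Answer: 1 block, 18 active warps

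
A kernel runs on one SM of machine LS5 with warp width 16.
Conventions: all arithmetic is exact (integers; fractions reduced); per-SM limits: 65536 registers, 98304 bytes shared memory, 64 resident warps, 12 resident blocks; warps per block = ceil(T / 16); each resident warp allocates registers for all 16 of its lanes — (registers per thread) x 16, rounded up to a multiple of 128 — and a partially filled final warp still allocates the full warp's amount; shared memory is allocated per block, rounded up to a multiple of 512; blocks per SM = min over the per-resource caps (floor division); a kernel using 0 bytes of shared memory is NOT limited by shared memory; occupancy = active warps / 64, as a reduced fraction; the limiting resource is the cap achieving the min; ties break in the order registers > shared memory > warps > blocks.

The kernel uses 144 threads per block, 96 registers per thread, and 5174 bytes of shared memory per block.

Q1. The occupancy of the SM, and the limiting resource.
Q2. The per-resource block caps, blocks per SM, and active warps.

Answer: occupancy 9/16, limited by registers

registers: 4 blocks
shared memory: 17 blocks
warps: 7 blocks
blocks: 12 blocks

Answer: 4 blocks, 36 active warps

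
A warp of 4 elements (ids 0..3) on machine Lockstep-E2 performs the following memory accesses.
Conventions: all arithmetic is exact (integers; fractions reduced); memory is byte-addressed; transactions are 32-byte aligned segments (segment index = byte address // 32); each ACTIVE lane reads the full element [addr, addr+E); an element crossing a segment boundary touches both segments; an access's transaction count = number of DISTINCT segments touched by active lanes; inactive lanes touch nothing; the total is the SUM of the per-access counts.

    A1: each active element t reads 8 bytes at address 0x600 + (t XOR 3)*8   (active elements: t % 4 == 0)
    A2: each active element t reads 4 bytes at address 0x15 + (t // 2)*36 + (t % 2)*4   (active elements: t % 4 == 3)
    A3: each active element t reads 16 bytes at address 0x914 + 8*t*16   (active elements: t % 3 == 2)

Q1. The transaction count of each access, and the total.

A1: 1 transaction
A2: 2 transactions
A3: 2 transactions

Answer: 1,2,2; total 5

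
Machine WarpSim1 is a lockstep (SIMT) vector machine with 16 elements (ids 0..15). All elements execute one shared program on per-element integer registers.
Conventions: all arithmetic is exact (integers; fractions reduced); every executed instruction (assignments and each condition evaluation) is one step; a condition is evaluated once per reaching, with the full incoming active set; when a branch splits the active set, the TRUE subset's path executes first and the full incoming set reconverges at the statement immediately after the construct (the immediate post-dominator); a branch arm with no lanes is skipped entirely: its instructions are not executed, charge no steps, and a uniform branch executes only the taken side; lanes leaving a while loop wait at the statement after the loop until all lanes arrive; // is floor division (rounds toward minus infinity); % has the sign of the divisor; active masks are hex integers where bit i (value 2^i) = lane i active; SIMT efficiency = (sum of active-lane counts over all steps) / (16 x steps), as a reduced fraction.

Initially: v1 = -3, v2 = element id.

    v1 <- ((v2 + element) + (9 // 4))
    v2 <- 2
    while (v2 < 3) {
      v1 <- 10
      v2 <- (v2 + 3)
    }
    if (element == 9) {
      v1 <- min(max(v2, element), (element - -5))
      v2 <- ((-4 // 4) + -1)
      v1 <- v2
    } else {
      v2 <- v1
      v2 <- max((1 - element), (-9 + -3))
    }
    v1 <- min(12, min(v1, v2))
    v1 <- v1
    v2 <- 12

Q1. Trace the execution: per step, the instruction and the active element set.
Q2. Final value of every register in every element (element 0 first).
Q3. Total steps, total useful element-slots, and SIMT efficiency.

step 0: v1 <- ((v2 + element) + (9 // 4)) 0xffff
step 1: v2 <- 2                      0xffff
step 2: eval (v2 < 3)                0xffff
step 3: v1 <- 10                     0xffff
step 4: v2 <- (v2 + 3)               0xffff
step 5: eval (v2 < 3)                0xffff
step 6: eval (element == 9)          0xffff
step 7: v1 <- min(max(v2, element), (element - -5)) 0x0200
step 8: v2 <- ((-4 // 4) + -1)       0x0200
step 9: v1 <- v2                     0x0200
step 10: v2 <- v1                     0xfdff
step 11: v2 <- max((1 - element), (-9 + -3)) 0xfdff
step 12: v1 <- min(12, min(v1, v2))   0xffff
step 13: v1 <- v1                     0xffff
step 14: v2 <- 12                     0xffff

Answer: 15 steps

v1: 1,0,-1,-2,-3,-4,-5,-6,-7,-2,-9,-10,-11,-12,-12,-12
v2: 12,12,12,12,12,12,12,12,12,12,12,12,12,12,12,12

steps = 15; useful = 193; efficiency = 193/240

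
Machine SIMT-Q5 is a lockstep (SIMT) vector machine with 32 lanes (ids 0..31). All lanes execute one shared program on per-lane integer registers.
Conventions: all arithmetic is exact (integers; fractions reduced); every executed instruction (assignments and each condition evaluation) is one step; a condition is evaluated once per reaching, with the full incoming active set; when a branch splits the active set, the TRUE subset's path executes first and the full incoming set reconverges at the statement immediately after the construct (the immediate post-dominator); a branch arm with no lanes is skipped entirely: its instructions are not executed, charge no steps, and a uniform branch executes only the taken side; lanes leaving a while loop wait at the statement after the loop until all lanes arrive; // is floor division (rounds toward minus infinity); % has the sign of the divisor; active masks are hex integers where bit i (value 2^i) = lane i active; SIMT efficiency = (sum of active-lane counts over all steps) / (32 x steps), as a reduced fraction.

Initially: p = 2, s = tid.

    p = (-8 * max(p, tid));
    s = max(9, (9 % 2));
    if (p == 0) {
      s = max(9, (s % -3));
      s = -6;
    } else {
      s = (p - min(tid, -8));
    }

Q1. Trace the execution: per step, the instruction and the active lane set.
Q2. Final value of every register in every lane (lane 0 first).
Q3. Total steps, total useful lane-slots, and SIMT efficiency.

step 0: p <- (-8 * max(p, tid))      0xffffffff
step 1: s <- max(9, (9 % 2))         0xffffffff
step 2: eval (p == 0)                0xffffffff
step 3: s <- (p - min(tid, -8))      0xffffffff

Answer: 4 steps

p: -16,-16,-16,-24,-32,-40,-48,-56,-64,-72,-80,-88,-96,-104,-112,-120,-128,-136,-144,-152,-160,-168,-176,-184,-192,-200,-208,-216,-224,-232,-240,-248
s: -8,-8,-8,-16,-24,-32,-40,-48,-56,-64,-72,-80,-88,-96,-104,-112,-120,-128,-136,-144,-152,-160,-168,-176,-184,-192,-200,-208,-216,-224,-232,-240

steps = 4; useful = 128; efficiency = 128/128 = 1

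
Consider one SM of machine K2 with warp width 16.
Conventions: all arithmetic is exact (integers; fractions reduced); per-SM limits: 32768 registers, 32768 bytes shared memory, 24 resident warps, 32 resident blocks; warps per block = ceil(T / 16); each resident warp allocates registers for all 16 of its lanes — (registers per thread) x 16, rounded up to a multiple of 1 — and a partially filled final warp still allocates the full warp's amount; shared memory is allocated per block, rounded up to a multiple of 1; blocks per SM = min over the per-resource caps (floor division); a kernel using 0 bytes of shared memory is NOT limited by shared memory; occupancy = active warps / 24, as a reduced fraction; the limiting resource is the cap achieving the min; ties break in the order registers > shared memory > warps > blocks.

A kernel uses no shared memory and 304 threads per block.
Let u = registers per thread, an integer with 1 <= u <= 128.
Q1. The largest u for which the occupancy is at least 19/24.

Answer: u = 107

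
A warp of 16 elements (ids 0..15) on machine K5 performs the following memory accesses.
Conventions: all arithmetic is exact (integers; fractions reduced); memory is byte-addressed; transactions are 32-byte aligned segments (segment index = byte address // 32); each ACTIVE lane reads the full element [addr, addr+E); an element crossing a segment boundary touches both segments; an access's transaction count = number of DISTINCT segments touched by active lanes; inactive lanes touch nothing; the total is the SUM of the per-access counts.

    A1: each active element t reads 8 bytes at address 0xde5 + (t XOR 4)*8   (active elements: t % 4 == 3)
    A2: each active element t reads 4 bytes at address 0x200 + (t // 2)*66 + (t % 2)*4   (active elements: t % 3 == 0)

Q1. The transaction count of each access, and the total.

A1: 5 transactions
A2: 6 transactions

Answer: 5,6; total 11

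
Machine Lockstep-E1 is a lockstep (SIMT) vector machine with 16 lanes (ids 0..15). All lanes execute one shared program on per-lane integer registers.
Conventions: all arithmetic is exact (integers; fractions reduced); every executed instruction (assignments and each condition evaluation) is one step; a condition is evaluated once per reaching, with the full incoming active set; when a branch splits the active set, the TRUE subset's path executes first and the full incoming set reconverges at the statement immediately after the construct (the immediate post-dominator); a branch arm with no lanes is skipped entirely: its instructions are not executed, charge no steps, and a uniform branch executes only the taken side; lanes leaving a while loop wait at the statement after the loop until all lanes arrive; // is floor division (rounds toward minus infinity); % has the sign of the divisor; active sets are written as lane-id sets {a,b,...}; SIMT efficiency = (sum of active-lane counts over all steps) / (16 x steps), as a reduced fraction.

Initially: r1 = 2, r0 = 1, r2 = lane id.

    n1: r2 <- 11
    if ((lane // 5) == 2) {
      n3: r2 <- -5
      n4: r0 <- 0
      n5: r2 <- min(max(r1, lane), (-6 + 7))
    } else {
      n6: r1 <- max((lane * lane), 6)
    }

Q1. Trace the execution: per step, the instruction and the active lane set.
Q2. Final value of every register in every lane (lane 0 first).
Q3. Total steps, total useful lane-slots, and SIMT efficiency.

step 0: r2 <- 11                     {0,1,2,3,4,5,6,7,8,9,10,11,12,13,14,15}
step 1: eval ((lane // 5) == 2)      {0,1,2,3,4,5,6,7,8,9,10,11,12,13,14,15}
step 2: r2 <- -5                     {10,11,12,13,14}
step 3: r0 <- 0                      {10,11,12,13,14}
step 4: r2 <- min(max(r1, lane), (-6 + 7)) {10,11,12,13,14}
step 5: r1 <- max((lane * lane), 6)  {0,1,2,3,4,5,6,7,8,9,15}

Answer: 6 steps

r1: 6,6,6,9,16,25,36,49,64,81,2,2,2,2,2,225
r0: 1,1,1,1,1,1,1,1,1,1,0,0,0,0,0,1
r2: 11,11,11,11,11,11,11,11,11,11,1,1,1,1,1,11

steps = 6; useful = 58; efficiency = 58/96 = 29/48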